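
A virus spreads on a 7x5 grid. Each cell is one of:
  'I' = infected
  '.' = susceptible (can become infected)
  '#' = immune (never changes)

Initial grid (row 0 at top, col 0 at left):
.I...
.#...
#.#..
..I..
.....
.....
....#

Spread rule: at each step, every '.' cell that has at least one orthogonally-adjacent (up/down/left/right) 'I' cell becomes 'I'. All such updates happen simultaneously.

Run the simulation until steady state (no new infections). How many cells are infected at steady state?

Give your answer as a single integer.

Step 0 (initial): 2 infected
Step 1: +5 new -> 7 infected
Step 2: +10 new -> 17 infected
Step 3: +8 new -> 25 infected
Step 4: +5 new -> 30 infected
Step 5: +1 new -> 31 infected
Step 6: +0 new -> 31 infected

Answer: 31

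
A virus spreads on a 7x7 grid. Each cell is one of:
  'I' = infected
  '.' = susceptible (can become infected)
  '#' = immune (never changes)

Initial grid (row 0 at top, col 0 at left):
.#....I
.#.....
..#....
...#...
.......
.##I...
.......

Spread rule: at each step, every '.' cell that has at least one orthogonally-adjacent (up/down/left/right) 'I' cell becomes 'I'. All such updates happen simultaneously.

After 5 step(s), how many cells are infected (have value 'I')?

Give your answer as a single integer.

Answer: 40

Derivation:
Step 0 (initial): 2 infected
Step 1: +5 new -> 7 infected
Step 2: +8 new -> 15 infected
Step 3: +11 new -> 26 infected
Step 4: +9 new -> 35 infected
Step 5: +5 new -> 40 infected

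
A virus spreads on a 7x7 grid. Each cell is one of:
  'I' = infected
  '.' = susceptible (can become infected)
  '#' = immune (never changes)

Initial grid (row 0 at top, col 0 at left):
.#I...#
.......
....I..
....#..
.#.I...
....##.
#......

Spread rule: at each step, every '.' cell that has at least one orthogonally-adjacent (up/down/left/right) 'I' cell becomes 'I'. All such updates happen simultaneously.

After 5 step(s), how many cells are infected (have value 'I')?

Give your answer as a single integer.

Answer: 42

Derivation:
Step 0 (initial): 3 infected
Step 1: +9 new -> 12 infected
Step 2: +11 new -> 23 infected
Step 3: +10 new -> 33 infected
Step 4: +7 new -> 40 infected
Step 5: +2 new -> 42 infected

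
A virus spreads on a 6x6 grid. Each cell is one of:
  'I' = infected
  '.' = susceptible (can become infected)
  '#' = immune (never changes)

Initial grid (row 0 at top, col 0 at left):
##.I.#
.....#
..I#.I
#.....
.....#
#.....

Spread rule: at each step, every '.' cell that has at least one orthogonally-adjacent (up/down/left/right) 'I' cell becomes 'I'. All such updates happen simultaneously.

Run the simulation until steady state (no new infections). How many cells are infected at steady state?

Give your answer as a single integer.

Answer: 28

Derivation:
Step 0 (initial): 3 infected
Step 1: +8 new -> 11 infected
Step 2: +7 new -> 18 infected
Step 3: +5 new -> 23 infected
Step 4: +4 new -> 27 infected
Step 5: +1 new -> 28 infected
Step 6: +0 new -> 28 infected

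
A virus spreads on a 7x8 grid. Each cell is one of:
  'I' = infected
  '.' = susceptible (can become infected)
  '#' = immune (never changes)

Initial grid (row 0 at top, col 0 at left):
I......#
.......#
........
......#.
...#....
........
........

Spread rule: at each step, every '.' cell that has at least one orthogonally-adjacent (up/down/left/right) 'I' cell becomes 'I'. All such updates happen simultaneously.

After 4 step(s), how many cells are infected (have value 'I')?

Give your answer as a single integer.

Answer: 15

Derivation:
Step 0 (initial): 1 infected
Step 1: +2 new -> 3 infected
Step 2: +3 new -> 6 infected
Step 3: +4 new -> 10 infected
Step 4: +5 new -> 15 infected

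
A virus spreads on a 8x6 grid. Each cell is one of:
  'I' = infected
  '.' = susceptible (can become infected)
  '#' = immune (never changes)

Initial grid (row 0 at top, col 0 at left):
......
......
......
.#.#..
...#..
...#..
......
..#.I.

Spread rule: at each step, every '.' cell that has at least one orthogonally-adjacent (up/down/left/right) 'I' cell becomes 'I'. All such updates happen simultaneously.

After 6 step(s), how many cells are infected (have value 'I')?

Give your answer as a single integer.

Step 0 (initial): 1 infected
Step 1: +3 new -> 4 infected
Step 2: +3 new -> 7 infected
Step 3: +3 new -> 10 infected
Step 4: +4 new -> 14 infected
Step 5: +6 new -> 20 infected
Step 6: +7 new -> 27 infected

Answer: 27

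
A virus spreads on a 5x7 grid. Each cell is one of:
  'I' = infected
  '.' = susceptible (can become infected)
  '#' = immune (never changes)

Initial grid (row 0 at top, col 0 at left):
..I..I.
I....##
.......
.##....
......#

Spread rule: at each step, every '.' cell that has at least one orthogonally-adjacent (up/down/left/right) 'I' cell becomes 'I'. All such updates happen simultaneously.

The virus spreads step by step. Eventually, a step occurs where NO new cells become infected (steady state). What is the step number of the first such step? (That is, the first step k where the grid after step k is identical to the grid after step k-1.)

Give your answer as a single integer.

Answer: 7

Derivation:
Step 0 (initial): 3 infected
Step 1: +8 new -> 11 infected
Step 2: +5 new -> 16 infected
Step 3: +3 new -> 19 infected
Step 4: +4 new -> 23 infected
Step 5: +5 new -> 28 infected
Step 6: +2 new -> 30 infected
Step 7: +0 new -> 30 infected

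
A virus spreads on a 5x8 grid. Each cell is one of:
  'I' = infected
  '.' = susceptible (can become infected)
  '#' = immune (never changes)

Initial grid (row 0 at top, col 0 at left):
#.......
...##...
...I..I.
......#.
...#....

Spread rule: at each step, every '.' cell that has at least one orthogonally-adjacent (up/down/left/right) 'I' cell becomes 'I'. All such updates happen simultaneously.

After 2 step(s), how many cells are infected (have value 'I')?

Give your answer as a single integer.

Answer: 17

Derivation:
Step 0 (initial): 2 infected
Step 1: +6 new -> 8 infected
Step 2: +9 new -> 17 infected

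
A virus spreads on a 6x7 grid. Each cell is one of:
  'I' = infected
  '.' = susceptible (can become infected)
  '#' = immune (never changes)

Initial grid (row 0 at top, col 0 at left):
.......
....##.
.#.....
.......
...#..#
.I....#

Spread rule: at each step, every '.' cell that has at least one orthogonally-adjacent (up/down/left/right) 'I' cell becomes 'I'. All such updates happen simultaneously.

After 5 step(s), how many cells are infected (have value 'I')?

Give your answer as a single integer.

Step 0 (initial): 1 infected
Step 1: +3 new -> 4 infected
Step 2: +4 new -> 8 infected
Step 3: +3 new -> 11 infected
Step 4: +5 new -> 16 infected
Step 5: +5 new -> 21 infected

Answer: 21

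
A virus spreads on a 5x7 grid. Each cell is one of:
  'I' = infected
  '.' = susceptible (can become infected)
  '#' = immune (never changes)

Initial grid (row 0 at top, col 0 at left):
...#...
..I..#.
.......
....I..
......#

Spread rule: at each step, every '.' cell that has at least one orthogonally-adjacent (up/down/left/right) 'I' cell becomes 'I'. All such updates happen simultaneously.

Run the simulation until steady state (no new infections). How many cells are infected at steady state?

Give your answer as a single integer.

Answer: 32

Derivation:
Step 0 (initial): 2 infected
Step 1: +8 new -> 10 infected
Step 2: +10 new -> 20 infected
Step 3: +6 new -> 26 infected
Step 4: +4 new -> 30 infected
Step 5: +2 new -> 32 infected
Step 6: +0 new -> 32 infected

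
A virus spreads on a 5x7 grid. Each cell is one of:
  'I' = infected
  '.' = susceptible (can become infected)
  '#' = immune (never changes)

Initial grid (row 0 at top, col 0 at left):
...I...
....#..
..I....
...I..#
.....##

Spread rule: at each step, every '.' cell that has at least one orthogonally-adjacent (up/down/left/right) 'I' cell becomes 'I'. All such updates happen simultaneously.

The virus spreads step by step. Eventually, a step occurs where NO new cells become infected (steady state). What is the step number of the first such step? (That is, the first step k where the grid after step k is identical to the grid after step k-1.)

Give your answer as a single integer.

Answer: 5

Derivation:
Step 0 (initial): 3 infected
Step 1: +9 new -> 12 infected
Step 2: +9 new -> 21 infected
Step 3: +7 new -> 28 infected
Step 4: +3 new -> 31 infected
Step 5: +0 new -> 31 infected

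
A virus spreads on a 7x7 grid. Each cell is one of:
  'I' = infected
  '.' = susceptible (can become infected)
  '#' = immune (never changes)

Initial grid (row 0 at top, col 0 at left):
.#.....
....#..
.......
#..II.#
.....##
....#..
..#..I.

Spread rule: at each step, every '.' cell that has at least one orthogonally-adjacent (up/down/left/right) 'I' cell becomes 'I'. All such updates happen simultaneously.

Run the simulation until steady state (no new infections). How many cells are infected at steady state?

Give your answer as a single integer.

Answer: 41

Derivation:
Step 0 (initial): 3 infected
Step 1: +9 new -> 12 infected
Step 2: +8 new -> 20 infected
Step 3: +7 new -> 27 infected
Step 4: +8 new -> 35 infected
Step 5: +4 new -> 39 infected
Step 6: +2 new -> 41 infected
Step 7: +0 new -> 41 infected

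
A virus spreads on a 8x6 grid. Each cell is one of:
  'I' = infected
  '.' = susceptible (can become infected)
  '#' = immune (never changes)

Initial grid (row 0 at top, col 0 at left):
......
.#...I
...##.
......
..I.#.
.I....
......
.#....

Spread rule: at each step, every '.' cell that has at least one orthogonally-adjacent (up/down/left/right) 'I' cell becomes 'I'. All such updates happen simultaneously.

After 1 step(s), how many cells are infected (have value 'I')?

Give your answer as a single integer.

Answer: 12

Derivation:
Step 0 (initial): 3 infected
Step 1: +9 new -> 12 infected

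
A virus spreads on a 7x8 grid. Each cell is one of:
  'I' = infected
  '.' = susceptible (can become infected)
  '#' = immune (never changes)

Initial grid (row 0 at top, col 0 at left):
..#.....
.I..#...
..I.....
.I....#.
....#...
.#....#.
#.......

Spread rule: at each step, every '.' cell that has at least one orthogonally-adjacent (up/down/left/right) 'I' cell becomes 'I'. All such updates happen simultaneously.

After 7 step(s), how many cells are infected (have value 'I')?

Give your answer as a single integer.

Step 0 (initial): 3 infected
Step 1: +8 new -> 11 infected
Step 2: +7 new -> 18 infected
Step 3: +6 new -> 24 infected
Step 4: +6 new -> 30 infected
Step 5: +7 new -> 37 infected
Step 6: +6 new -> 43 infected
Step 7: +3 new -> 46 infected

Answer: 46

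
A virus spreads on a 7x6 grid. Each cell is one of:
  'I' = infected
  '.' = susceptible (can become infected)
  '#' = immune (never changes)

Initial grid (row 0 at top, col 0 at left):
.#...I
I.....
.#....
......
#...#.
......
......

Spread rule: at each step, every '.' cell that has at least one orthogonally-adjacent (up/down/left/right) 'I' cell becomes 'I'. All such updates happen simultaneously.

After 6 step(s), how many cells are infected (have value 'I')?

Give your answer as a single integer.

Step 0 (initial): 2 infected
Step 1: +5 new -> 7 infected
Step 2: +5 new -> 12 infected
Step 3: +6 new -> 18 infected
Step 4: +5 new -> 23 infected
Step 5: +4 new -> 27 infected
Step 6: +6 new -> 33 infected

Answer: 33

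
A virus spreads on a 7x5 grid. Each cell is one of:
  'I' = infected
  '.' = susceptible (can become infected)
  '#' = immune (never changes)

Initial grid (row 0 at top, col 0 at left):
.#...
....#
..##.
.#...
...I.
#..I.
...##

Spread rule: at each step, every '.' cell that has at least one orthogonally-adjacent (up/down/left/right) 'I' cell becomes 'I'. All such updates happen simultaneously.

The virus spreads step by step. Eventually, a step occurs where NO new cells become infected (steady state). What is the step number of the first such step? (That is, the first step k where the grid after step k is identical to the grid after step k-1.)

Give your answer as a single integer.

Step 0 (initial): 2 infected
Step 1: +5 new -> 7 infected
Step 2: +5 new -> 12 infected
Step 3: +3 new -> 15 infected
Step 4: +2 new -> 17 infected
Step 5: +1 new -> 18 infected
Step 6: +2 new -> 20 infected
Step 7: +2 new -> 22 infected
Step 8: +1 new -> 23 infected
Step 9: +2 new -> 25 infected
Step 10: +1 new -> 26 infected
Step 11: +1 new -> 27 infected
Step 12: +0 new -> 27 infected

Answer: 12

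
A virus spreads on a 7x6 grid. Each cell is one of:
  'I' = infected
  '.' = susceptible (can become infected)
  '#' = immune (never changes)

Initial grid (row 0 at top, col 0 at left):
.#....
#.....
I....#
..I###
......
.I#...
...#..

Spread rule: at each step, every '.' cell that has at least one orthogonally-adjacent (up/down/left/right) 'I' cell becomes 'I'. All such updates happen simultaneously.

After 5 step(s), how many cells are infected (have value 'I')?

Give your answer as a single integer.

Answer: 31

Derivation:
Step 0 (initial): 3 infected
Step 1: +8 new -> 11 infected
Step 2: +7 new -> 18 infected
Step 3: +5 new -> 23 infected
Step 4: +4 new -> 27 infected
Step 5: +4 new -> 31 infected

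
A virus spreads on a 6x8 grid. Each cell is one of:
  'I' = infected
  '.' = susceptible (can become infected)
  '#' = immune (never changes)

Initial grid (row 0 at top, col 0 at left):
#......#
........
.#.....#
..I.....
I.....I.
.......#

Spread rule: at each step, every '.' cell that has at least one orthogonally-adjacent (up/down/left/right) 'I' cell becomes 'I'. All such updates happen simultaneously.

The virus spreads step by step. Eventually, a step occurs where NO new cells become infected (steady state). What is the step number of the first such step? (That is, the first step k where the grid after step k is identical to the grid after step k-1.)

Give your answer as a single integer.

Answer: 6

Derivation:
Step 0 (initial): 3 infected
Step 1: +11 new -> 14 infected
Step 2: +12 new -> 26 infected
Step 3: +9 new -> 35 infected
Step 4: +6 new -> 41 infected
Step 5: +2 new -> 43 infected
Step 6: +0 new -> 43 infected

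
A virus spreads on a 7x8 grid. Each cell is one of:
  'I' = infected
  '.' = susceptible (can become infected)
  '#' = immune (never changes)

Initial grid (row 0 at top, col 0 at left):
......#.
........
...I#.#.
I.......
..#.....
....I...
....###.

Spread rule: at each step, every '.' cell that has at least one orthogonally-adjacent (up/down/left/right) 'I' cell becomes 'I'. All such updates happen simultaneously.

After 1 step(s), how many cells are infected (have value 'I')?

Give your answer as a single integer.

Step 0 (initial): 3 infected
Step 1: +9 new -> 12 infected

Answer: 12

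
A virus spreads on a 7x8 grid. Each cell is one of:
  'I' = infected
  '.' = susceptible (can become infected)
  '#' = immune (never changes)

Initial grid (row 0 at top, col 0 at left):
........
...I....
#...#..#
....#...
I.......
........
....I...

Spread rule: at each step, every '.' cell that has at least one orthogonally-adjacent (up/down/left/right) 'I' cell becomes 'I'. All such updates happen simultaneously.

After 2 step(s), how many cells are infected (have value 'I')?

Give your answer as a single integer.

Step 0 (initial): 3 infected
Step 1: +10 new -> 13 infected
Step 2: +15 new -> 28 infected

Answer: 28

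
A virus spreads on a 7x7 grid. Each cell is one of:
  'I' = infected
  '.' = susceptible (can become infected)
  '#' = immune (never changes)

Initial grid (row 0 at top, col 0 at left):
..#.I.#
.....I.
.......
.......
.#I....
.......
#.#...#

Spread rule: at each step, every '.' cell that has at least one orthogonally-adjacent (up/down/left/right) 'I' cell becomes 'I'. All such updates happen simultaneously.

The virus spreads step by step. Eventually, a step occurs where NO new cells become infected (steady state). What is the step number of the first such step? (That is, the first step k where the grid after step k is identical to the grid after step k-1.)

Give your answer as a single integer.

Step 0 (initial): 3 infected
Step 1: +8 new -> 11 infected
Step 2: +10 new -> 21 infected
Step 3: +11 new -> 32 infected
Step 4: +6 new -> 38 infected
Step 5: +4 new -> 42 infected
Step 6: +1 new -> 43 infected
Step 7: +0 new -> 43 infected

Answer: 7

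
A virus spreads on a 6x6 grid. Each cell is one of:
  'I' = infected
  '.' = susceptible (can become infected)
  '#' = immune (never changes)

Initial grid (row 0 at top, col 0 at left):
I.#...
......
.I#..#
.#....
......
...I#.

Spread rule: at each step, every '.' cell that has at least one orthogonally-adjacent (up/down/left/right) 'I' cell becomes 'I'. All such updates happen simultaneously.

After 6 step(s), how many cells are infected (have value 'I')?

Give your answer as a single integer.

Answer: 31

Derivation:
Step 0 (initial): 3 infected
Step 1: +6 new -> 9 infected
Step 2: +6 new -> 15 infected
Step 3: +8 new -> 23 infected
Step 4: +5 new -> 28 infected
Step 5: +2 new -> 30 infected
Step 6: +1 new -> 31 infected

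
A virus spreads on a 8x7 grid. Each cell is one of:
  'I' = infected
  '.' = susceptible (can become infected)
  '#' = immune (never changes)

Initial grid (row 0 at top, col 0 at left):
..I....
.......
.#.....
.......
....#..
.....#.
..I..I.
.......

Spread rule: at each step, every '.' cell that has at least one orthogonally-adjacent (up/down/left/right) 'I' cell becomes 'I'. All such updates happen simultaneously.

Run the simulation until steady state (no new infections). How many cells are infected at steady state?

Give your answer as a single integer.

Step 0 (initial): 3 infected
Step 1: +10 new -> 13 infected
Step 2: +15 new -> 28 infected
Step 3: +10 new -> 38 infected
Step 4: +9 new -> 47 infected
Step 5: +6 new -> 53 infected
Step 6: +0 new -> 53 infected

Answer: 53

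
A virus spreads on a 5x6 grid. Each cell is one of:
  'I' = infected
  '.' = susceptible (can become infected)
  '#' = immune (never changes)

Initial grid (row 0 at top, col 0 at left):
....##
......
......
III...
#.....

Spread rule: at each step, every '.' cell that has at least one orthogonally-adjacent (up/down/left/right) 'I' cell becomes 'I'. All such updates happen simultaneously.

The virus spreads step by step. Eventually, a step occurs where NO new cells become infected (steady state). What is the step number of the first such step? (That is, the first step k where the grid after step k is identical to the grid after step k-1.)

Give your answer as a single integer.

Step 0 (initial): 3 infected
Step 1: +6 new -> 9 infected
Step 2: +6 new -> 15 infected
Step 3: +7 new -> 22 infected
Step 4: +4 new -> 26 infected
Step 5: +1 new -> 27 infected
Step 6: +0 new -> 27 infected

Answer: 6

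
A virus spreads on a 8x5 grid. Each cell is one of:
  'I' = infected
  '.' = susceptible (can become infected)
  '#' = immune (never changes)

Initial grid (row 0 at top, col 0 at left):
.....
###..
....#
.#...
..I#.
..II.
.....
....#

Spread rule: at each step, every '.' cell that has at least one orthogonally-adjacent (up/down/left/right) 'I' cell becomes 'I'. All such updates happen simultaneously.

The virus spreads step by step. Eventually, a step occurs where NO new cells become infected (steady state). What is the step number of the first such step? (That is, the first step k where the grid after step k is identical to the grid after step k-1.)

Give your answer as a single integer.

Step 0 (initial): 3 infected
Step 1: +6 new -> 9 infected
Step 2: +9 new -> 18 infected
Step 3: +6 new -> 24 infected
Step 4: +3 new -> 27 infected
Step 5: +2 new -> 29 infected
Step 6: +2 new -> 31 infected
Step 7: +1 new -> 32 infected
Step 8: +1 new -> 33 infected
Step 9: +0 new -> 33 infected

Answer: 9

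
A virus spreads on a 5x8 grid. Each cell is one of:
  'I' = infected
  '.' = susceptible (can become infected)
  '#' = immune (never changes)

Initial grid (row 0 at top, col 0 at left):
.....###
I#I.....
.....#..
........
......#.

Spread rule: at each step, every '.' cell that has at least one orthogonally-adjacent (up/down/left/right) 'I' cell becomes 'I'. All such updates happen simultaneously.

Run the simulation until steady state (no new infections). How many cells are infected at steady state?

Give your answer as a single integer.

Step 0 (initial): 2 infected
Step 1: +5 new -> 7 infected
Step 2: +7 new -> 14 infected
Step 3: +7 new -> 21 infected
Step 4: +4 new -> 25 infected
Step 5: +4 new -> 29 infected
Step 6: +3 new -> 32 infected
Step 7: +1 new -> 33 infected
Step 8: +1 new -> 34 infected
Step 9: +0 new -> 34 infected

Answer: 34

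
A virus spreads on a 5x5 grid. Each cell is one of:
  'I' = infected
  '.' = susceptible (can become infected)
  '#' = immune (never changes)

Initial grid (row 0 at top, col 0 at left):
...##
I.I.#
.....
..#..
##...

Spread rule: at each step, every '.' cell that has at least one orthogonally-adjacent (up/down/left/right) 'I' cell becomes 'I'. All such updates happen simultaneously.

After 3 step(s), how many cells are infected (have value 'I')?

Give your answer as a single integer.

Step 0 (initial): 2 infected
Step 1: +6 new -> 8 infected
Step 2: +4 new -> 12 infected
Step 3: +3 new -> 15 infected

Answer: 15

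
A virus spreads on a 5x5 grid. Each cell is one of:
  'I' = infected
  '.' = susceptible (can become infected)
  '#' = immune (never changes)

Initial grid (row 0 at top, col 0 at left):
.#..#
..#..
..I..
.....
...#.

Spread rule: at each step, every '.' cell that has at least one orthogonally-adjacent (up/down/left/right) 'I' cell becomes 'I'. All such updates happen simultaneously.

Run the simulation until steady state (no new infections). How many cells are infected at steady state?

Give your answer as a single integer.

Answer: 21

Derivation:
Step 0 (initial): 1 infected
Step 1: +3 new -> 4 infected
Step 2: +7 new -> 11 infected
Step 3: +6 new -> 17 infected
Step 4: +4 new -> 21 infected
Step 5: +0 new -> 21 infected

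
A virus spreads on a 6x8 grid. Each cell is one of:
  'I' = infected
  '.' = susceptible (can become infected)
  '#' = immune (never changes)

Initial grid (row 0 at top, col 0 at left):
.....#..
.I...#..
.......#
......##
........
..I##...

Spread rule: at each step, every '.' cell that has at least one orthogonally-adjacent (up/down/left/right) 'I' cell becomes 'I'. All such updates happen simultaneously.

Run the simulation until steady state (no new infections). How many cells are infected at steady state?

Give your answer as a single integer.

Step 0 (initial): 2 infected
Step 1: +6 new -> 8 infected
Step 2: +10 new -> 18 infected
Step 3: +7 new -> 25 infected
Step 4: +4 new -> 29 infected
Step 5: +4 new -> 33 infected
Step 6: +3 new -> 36 infected
Step 7: +2 new -> 38 infected
Step 8: +2 new -> 40 infected
Step 9: +1 new -> 41 infected
Step 10: +0 new -> 41 infected

Answer: 41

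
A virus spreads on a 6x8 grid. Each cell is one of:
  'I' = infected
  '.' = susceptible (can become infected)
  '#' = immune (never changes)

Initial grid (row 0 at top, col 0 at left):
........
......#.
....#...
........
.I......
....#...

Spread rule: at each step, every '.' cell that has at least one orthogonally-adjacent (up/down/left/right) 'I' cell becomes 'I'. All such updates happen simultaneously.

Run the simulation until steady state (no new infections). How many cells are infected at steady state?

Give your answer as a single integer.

Answer: 45

Derivation:
Step 0 (initial): 1 infected
Step 1: +4 new -> 5 infected
Step 2: +6 new -> 11 infected
Step 3: +6 new -> 17 infected
Step 4: +6 new -> 23 infected
Step 5: +6 new -> 29 infected
Step 6: +6 new -> 35 infected
Step 7: +5 new -> 40 infected
Step 8: +2 new -> 42 infected
Step 9: +2 new -> 44 infected
Step 10: +1 new -> 45 infected
Step 11: +0 new -> 45 infected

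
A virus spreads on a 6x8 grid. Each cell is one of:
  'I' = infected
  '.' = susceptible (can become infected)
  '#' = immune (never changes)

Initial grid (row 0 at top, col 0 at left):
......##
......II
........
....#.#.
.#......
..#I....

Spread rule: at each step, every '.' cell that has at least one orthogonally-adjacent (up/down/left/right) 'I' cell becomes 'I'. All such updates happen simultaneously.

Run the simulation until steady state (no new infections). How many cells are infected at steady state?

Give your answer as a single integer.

Answer: 42

Derivation:
Step 0 (initial): 3 infected
Step 1: +5 new -> 8 infected
Step 2: +8 new -> 16 infected
Step 3: +9 new -> 25 infected
Step 4: +6 new -> 31 infected
Step 5: +4 new -> 35 infected
Step 6: +4 new -> 39 infected
Step 7: +2 new -> 41 infected
Step 8: +1 new -> 42 infected
Step 9: +0 new -> 42 infected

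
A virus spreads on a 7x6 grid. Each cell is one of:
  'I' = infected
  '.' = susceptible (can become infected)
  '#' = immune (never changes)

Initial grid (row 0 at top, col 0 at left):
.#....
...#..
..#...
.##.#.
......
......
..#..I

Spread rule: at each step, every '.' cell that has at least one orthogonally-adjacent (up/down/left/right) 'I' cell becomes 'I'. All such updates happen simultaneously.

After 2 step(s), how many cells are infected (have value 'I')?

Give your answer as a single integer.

Step 0 (initial): 1 infected
Step 1: +2 new -> 3 infected
Step 2: +3 new -> 6 infected

Answer: 6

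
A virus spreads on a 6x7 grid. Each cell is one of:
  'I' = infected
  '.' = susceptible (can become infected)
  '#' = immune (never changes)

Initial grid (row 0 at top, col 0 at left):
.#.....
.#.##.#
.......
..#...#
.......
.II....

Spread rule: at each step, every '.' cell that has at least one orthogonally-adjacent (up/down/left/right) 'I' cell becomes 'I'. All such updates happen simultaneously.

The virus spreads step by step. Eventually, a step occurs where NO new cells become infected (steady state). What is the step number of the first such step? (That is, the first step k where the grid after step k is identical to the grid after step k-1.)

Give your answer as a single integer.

Answer: 10

Derivation:
Step 0 (initial): 2 infected
Step 1: +4 new -> 6 infected
Step 2: +4 new -> 10 infected
Step 3: +5 new -> 15 infected
Step 4: +6 new -> 21 infected
Step 5: +5 new -> 26 infected
Step 6: +3 new -> 29 infected
Step 7: +3 new -> 32 infected
Step 8: +2 new -> 34 infected
Step 9: +1 new -> 35 infected
Step 10: +0 new -> 35 infected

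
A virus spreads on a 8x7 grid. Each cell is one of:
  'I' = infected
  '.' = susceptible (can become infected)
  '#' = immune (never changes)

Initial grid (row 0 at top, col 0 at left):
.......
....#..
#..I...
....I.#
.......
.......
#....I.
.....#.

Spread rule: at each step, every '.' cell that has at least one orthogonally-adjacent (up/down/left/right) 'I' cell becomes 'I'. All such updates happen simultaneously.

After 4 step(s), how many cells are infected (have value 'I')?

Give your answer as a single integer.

Answer: 44

Derivation:
Step 0 (initial): 3 infected
Step 1: +9 new -> 12 infected
Step 2: +12 new -> 24 infected
Step 3: +11 new -> 35 infected
Step 4: +9 new -> 44 infected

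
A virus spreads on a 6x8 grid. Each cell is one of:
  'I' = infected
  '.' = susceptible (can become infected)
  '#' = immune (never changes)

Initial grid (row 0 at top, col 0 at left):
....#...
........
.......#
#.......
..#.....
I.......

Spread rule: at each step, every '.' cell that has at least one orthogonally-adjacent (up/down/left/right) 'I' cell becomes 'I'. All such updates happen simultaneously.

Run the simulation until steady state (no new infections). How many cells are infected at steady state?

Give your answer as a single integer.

Answer: 44

Derivation:
Step 0 (initial): 1 infected
Step 1: +2 new -> 3 infected
Step 2: +2 new -> 5 infected
Step 3: +2 new -> 7 infected
Step 4: +4 new -> 11 infected
Step 5: +6 new -> 17 infected
Step 6: +7 new -> 24 infected
Step 7: +7 new -> 31 infected
Step 8: +5 new -> 36 infected
Step 9: +3 new -> 39 infected
Step 10: +2 new -> 41 infected
Step 11: +2 new -> 43 infected
Step 12: +1 new -> 44 infected
Step 13: +0 new -> 44 infected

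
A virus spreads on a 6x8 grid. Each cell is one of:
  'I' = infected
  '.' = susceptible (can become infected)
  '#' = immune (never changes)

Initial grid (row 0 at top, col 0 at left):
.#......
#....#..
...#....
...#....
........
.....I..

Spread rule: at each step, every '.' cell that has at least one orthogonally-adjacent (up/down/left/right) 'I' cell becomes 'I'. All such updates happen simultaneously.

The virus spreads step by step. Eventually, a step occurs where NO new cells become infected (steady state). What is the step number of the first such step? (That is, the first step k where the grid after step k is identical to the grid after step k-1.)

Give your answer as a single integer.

Answer: 9

Derivation:
Step 0 (initial): 1 infected
Step 1: +3 new -> 4 infected
Step 2: +5 new -> 9 infected
Step 3: +6 new -> 15 infected
Step 4: +5 new -> 20 infected
Step 5: +6 new -> 26 infected
Step 6: +7 new -> 33 infected
Step 7: +6 new -> 39 infected
Step 8: +3 new -> 42 infected
Step 9: +0 new -> 42 infected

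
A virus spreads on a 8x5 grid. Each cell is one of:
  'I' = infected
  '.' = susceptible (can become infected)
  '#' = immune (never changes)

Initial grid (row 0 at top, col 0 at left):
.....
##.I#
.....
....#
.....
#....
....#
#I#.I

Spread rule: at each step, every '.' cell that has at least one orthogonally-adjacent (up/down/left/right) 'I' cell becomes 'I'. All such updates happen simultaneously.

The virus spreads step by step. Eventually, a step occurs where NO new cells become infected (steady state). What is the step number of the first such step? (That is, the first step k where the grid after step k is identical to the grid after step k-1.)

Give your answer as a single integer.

Step 0 (initial): 3 infected
Step 1: +5 new -> 8 infected
Step 2: +9 new -> 17 infected
Step 3: +7 new -> 24 infected
Step 4: +7 new -> 31 infected
Step 5: +1 new -> 32 infected
Step 6: +0 new -> 32 infected

Answer: 6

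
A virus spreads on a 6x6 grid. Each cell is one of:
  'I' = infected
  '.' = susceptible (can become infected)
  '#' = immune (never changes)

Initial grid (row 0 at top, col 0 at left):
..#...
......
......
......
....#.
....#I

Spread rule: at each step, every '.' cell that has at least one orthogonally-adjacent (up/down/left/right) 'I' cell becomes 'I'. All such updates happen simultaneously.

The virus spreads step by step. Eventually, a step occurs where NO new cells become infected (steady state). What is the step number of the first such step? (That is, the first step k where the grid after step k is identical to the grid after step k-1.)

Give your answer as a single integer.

Step 0 (initial): 1 infected
Step 1: +1 new -> 2 infected
Step 2: +1 new -> 3 infected
Step 3: +2 new -> 5 infected
Step 4: +3 new -> 8 infected
Step 5: +5 new -> 13 infected
Step 6: +6 new -> 19 infected
Step 7: +6 new -> 25 infected
Step 8: +4 new -> 29 infected
Step 9: +3 new -> 32 infected
Step 10: +1 new -> 33 infected
Step 11: +0 new -> 33 infected

Answer: 11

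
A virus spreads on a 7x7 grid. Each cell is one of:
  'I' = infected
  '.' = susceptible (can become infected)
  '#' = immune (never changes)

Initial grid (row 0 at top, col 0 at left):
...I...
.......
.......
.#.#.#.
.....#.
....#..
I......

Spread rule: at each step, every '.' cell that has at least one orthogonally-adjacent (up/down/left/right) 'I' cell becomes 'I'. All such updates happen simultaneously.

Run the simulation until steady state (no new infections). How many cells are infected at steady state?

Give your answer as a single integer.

Answer: 44

Derivation:
Step 0 (initial): 2 infected
Step 1: +5 new -> 7 infected
Step 2: +8 new -> 15 infected
Step 3: +10 new -> 25 infected
Step 4: +10 new -> 35 infected
Step 5: +4 new -> 39 infected
Step 6: +3 new -> 42 infected
Step 7: +2 new -> 44 infected
Step 8: +0 new -> 44 infected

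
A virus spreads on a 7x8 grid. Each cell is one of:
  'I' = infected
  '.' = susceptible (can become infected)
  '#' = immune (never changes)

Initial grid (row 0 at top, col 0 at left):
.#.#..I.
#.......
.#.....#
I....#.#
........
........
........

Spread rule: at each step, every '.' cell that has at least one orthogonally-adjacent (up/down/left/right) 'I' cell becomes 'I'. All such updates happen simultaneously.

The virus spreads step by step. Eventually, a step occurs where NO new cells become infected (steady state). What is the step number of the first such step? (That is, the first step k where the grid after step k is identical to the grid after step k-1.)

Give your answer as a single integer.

Answer: 8

Derivation:
Step 0 (initial): 2 infected
Step 1: +6 new -> 8 infected
Step 2: +7 new -> 15 infected
Step 3: +8 new -> 23 infected
Step 4: +9 new -> 32 infected
Step 5: +8 new -> 40 infected
Step 6: +5 new -> 45 infected
Step 7: +3 new -> 48 infected
Step 8: +0 new -> 48 infected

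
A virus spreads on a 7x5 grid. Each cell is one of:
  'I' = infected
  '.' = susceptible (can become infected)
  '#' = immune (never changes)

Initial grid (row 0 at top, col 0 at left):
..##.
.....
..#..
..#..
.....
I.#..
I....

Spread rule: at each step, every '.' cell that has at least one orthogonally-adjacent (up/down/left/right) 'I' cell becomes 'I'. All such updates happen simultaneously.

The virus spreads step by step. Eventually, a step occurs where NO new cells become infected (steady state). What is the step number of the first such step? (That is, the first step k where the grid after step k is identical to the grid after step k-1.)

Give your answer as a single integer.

Step 0 (initial): 2 infected
Step 1: +3 new -> 5 infected
Step 2: +3 new -> 8 infected
Step 3: +4 new -> 12 infected
Step 4: +5 new -> 17 infected
Step 5: +5 new -> 22 infected
Step 6: +4 new -> 26 infected
Step 7: +2 new -> 28 infected
Step 8: +1 new -> 29 infected
Step 9: +1 new -> 30 infected
Step 10: +0 new -> 30 infected

Answer: 10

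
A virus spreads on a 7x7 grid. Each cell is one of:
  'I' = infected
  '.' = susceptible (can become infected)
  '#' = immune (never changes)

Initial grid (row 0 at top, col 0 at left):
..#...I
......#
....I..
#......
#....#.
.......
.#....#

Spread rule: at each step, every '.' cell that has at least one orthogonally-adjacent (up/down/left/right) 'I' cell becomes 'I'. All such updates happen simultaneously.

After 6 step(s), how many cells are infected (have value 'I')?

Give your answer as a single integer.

Answer: 40

Derivation:
Step 0 (initial): 2 infected
Step 1: +5 new -> 7 infected
Step 2: +8 new -> 15 infected
Step 3: +7 new -> 22 infected
Step 4: +8 new -> 30 infected
Step 5: +7 new -> 37 infected
Step 6: +3 new -> 40 infected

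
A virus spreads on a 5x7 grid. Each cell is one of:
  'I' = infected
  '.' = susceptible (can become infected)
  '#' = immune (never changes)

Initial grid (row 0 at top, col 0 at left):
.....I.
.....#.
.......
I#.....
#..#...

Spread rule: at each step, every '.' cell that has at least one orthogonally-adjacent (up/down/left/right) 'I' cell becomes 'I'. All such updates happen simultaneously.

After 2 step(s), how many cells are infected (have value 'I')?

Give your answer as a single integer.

Step 0 (initial): 2 infected
Step 1: +3 new -> 5 infected
Step 2: +5 new -> 10 infected

Answer: 10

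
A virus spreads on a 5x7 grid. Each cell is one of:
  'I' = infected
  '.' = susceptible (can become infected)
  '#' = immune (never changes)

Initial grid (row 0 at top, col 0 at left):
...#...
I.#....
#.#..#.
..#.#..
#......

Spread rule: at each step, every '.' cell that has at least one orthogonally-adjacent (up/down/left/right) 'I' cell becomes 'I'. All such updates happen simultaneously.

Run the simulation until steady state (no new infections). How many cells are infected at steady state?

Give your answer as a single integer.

Step 0 (initial): 1 infected
Step 1: +2 new -> 3 infected
Step 2: +2 new -> 5 infected
Step 3: +2 new -> 7 infected
Step 4: +2 new -> 9 infected
Step 5: +1 new -> 10 infected
Step 6: +1 new -> 11 infected
Step 7: +2 new -> 13 infected
Step 8: +2 new -> 15 infected
Step 9: +4 new -> 19 infected
Step 10: +2 new -> 21 infected
Step 11: +3 new -> 24 infected
Step 12: +2 new -> 26 infected
Step 13: +1 new -> 27 infected
Step 14: +0 new -> 27 infected

Answer: 27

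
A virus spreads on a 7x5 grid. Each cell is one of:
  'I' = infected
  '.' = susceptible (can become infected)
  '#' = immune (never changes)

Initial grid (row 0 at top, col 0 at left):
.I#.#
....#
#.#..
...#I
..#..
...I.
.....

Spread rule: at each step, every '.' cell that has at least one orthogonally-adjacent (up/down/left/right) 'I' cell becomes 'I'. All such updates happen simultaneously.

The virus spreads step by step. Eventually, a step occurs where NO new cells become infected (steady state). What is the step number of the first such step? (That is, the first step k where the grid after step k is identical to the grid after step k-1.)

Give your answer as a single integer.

Step 0 (initial): 3 infected
Step 1: +8 new -> 11 infected
Step 2: +7 new -> 18 infected
Step 3: +5 new -> 23 infected
Step 4: +5 new -> 28 infected
Step 5: +0 new -> 28 infected

Answer: 5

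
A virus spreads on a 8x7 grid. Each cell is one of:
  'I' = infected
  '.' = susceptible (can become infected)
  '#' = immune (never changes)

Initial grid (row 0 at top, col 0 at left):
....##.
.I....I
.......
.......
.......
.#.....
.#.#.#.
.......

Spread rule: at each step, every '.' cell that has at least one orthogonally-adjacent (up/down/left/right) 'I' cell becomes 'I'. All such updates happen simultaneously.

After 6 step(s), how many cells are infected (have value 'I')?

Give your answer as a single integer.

Answer: 43

Derivation:
Step 0 (initial): 2 infected
Step 1: +7 new -> 9 infected
Step 2: +9 new -> 18 infected
Step 3: +8 new -> 26 infected
Step 4: +6 new -> 32 infected
Step 5: +6 new -> 38 infected
Step 6: +5 new -> 43 infected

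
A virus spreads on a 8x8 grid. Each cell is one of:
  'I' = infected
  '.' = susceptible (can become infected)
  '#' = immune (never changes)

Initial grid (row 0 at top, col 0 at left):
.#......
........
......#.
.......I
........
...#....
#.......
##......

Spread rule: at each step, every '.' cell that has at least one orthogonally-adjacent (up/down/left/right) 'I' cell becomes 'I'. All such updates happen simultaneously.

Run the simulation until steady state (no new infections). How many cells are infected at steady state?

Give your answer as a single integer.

Step 0 (initial): 1 infected
Step 1: +3 new -> 4 infected
Step 2: +4 new -> 8 infected
Step 3: +7 new -> 15 infected
Step 4: +8 new -> 23 infected
Step 5: +8 new -> 31 infected
Step 6: +7 new -> 38 infected
Step 7: +8 new -> 46 infected
Step 8: +7 new -> 53 infected
Step 9: +4 new -> 57 infected
Step 10: +1 new -> 58 infected
Step 11: +0 new -> 58 infected

Answer: 58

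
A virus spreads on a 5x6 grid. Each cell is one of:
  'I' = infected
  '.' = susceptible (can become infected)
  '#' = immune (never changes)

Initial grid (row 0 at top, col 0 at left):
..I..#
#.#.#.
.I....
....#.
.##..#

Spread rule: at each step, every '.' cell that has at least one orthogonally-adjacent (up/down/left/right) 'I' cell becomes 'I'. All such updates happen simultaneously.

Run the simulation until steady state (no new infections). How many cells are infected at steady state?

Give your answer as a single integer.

Step 0 (initial): 2 infected
Step 1: +6 new -> 8 infected
Step 2: +6 new -> 14 infected
Step 3: +3 new -> 17 infected
Step 4: +2 new -> 19 infected
Step 5: +3 new -> 22 infected
Step 6: +0 new -> 22 infected

Answer: 22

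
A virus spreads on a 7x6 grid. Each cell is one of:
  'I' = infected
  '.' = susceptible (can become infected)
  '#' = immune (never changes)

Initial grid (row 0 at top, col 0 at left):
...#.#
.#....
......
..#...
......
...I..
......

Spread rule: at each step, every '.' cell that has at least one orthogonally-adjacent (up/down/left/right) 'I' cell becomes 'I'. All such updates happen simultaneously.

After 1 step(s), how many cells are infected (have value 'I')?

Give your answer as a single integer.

Step 0 (initial): 1 infected
Step 1: +4 new -> 5 infected

Answer: 5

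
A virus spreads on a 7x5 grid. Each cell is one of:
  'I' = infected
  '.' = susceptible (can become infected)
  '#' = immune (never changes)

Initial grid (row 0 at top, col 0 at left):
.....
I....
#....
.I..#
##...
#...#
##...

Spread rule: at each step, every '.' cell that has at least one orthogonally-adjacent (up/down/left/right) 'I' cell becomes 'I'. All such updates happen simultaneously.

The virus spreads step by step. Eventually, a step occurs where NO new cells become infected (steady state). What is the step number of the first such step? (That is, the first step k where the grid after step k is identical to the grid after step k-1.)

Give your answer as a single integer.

Answer: 7

Derivation:
Step 0 (initial): 2 infected
Step 1: +5 new -> 7 infected
Step 2: +5 new -> 12 infected
Step 3: +5 new -> 17 infected
Step 4: +7 new -> 24 infected
Step 5: +2 new -> 26 infected
Step 6: +1 new -> 27 infected
Step 7: +0 new -> 27 infected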